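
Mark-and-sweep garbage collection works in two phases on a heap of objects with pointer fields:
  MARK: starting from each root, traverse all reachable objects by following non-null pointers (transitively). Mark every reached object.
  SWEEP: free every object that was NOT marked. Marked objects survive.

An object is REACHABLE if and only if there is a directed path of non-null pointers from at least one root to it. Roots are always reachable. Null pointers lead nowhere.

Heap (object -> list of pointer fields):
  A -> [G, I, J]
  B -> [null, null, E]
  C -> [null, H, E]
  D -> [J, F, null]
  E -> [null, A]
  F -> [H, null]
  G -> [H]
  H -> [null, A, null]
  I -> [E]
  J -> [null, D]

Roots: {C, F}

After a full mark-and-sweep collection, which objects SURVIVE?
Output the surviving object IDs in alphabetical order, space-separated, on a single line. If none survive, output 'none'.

Roots: C F
Mark C: refs=null H E, marked=C
Mark F: refs=H null, marked=C F
Mark H: refs=null A null, marked=C F H
Mark E: refs=null A, marked=C E F H
Mark A: refs=G I J, marked=A C E F H
Mark G: refs=H, marked=A C E F G H
Mark I: refs=E, marked=A C E F G H I
Mark J: refs=null D, marked=A C E F G H I J
Mark D: refs=J F null, marked=A C D E F G H I J
Unmarked (collected): B

Answer: A C D E F G H I J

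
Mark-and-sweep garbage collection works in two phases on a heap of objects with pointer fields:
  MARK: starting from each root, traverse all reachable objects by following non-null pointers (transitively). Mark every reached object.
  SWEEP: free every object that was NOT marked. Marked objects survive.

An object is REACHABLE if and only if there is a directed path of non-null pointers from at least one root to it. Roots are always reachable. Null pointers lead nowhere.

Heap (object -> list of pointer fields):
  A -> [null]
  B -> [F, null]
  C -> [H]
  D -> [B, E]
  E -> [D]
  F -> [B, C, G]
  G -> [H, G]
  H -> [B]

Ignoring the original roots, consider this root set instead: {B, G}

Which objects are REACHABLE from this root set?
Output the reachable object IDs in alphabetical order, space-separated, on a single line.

Roots: B G
Mark B: refs=F null, marked=B
Mark G: refs=H G, marked=B G
Mark F: refs=B C G, marked=B F G
Mark H: refs=B, marked=B F G H
Mark C: refs=H, marked=B C F G H
Unmarked (collected): A D E

Answer: B C F G H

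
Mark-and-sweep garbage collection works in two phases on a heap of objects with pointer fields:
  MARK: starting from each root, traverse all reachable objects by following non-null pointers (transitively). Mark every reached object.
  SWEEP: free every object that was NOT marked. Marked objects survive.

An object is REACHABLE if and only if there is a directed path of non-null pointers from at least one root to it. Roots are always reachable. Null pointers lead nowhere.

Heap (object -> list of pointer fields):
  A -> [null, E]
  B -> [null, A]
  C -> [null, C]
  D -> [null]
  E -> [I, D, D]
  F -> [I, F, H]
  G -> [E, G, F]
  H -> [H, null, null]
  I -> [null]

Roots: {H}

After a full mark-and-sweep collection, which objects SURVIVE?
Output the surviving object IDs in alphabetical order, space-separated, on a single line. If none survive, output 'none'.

Roots: H
Mark H: refs=H null null, marked=H
Unmarked (collected): A B C D E F G I

Answer: H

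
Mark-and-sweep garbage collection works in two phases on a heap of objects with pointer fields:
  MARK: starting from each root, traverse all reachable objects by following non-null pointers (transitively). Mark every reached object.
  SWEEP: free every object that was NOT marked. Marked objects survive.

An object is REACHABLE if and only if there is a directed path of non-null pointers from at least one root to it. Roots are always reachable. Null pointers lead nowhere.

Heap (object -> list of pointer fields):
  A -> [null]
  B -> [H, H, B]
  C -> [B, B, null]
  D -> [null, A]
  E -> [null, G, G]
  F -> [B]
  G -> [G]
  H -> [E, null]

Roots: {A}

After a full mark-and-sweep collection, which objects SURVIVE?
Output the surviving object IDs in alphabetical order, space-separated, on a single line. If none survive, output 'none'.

Roots: A
Mark A: refs=null, marked=A
Unmarked (collected): B C D E F G H

Answer: A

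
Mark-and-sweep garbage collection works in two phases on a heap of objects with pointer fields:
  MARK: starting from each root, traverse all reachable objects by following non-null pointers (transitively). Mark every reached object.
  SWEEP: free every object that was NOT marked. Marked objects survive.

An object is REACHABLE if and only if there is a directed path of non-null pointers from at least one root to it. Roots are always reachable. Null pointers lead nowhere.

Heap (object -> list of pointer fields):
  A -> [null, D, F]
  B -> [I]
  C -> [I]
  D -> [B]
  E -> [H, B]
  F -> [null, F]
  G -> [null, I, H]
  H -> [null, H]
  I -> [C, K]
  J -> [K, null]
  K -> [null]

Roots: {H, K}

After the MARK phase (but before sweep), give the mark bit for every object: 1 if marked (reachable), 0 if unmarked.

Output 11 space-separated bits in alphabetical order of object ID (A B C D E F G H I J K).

Roots: H K
Mark H: refs=null H, marked=H
Mark K: refs=null, marked=H K
Unmarked (collected): A B C D E F G I J

Answer: 0 0 0 0 0 0 0 1 0 0 1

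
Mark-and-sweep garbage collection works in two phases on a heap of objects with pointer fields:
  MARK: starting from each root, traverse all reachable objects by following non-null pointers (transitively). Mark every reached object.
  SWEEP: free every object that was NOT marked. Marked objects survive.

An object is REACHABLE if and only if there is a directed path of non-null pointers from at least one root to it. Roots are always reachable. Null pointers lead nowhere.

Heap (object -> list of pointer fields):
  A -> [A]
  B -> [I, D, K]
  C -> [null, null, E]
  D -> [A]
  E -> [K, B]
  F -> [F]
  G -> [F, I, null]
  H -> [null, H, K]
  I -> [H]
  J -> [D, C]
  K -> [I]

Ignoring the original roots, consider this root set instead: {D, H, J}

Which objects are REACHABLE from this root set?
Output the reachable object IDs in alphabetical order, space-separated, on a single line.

Roots: D H J
Mark D: refs=A, marked=D
Mark H: refs=null H K, marked=D H
Mark J: refs=D C, marked=D H J
Mark A: refs=A, marked=A D H J
Mark K: refs=I, marked=A D H J K
Mark C: refs=null null E, marked=A C D H J K
Mark I: refs=H, marked=A C D H I J K
Mark E: refs=K B, marked=A C D E H I J K
Mark B: refs=I D K, marked=A B C D E H I J K
Unmarked (collected): F G

Answer: A B C D E H I J K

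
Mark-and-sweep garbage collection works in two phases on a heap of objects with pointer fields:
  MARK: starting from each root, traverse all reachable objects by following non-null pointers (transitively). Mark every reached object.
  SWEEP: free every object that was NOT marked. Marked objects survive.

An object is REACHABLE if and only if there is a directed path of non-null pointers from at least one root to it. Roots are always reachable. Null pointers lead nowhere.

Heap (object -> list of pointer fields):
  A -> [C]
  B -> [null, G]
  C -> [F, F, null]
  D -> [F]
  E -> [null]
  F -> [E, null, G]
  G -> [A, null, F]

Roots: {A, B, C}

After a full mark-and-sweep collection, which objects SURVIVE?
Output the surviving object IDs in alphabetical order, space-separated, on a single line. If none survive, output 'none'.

Answer: A B C E F G

Derivation:
Roots: A B C
Mark A: refs=C, marked=A
Mark B: refs=null G, marked=A B
Mark C: refs=F F null, marked=A B C
Mark G: refs=A null F, marked=A B C G
Mark F: refs=E null G, marked=A B C F G
Mark E: refs=null, marked=A B C E F G
Unmarked (collected): D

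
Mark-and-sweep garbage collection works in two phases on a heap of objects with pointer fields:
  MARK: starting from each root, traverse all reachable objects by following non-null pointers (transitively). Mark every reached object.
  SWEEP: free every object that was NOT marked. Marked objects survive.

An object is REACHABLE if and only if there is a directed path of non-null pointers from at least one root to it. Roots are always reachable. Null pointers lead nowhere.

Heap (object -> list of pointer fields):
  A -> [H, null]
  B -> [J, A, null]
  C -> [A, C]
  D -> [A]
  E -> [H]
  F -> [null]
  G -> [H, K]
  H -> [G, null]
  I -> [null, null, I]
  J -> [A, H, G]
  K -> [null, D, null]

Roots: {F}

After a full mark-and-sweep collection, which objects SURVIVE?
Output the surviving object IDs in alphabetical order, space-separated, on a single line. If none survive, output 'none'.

Roots: F
Mark F: refs=null, marked=F
Unmarked (collected): A B C D E G H I J K

Answer: F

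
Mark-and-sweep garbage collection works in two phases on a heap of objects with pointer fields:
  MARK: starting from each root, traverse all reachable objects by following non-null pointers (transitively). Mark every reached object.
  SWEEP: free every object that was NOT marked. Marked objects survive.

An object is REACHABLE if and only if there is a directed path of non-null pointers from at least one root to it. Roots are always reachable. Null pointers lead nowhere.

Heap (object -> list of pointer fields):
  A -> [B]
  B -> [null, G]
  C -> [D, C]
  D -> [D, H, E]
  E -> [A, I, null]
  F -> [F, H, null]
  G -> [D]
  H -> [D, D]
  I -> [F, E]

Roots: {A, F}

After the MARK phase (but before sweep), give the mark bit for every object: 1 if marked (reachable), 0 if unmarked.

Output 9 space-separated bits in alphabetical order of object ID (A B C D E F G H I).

Answer: 1 1 0 1 1 1 1 1 1

Derivation:
Roots: A F
Mark A: refs=B, marked=A
Mark F: refs=F H null, marked=A F
Mark B: refs=null G, marked=A B F
Mark H: refs=D D, marked=A B F H
Mark G: refs=D, marked=A B F G H
Mark D: refs=D H E, marked=A B D F G H
Mark E: refs=A I null, marked=A B D E F G H
Mark I: refs=F E, marked=A B D E F G H I
Unmarked (collected): C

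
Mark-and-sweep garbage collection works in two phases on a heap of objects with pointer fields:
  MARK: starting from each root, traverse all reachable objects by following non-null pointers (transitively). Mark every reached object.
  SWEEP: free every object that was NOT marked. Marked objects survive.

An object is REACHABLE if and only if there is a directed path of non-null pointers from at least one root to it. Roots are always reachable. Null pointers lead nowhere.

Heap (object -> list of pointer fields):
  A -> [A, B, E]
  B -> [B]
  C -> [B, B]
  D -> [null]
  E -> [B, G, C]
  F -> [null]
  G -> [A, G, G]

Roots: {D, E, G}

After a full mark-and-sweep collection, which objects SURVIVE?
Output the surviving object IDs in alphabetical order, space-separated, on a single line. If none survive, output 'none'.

Roots: D E G
Mark D: refs=null, marked=D
Mark E: refs=B G C, marked=D E
Mark G: refs=A G G, marked=D E G
Mark B: refs=B, marked=B D E G
Mark C: refs=B B, marked=B C D E G
Mark A: refs=A B E, marked=A B C D E G
Unmarked (collected): F

Answer: A B C D E G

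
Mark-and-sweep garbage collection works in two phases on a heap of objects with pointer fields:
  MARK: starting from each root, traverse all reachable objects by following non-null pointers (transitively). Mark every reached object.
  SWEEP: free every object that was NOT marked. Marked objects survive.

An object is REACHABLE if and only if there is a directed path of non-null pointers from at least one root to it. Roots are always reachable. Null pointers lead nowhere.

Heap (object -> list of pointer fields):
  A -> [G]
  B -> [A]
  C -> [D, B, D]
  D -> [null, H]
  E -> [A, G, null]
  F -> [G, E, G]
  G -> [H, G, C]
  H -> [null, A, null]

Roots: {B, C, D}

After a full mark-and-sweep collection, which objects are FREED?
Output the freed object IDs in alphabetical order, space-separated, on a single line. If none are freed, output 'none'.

Answer: E F

Derivation:
Roots: B C D
Mark B: refs=A, marked=B
Mark C: refs=D B D, marked=B C
Mark D: refs=null H, marked=B C D
Mark A: refs=G, marked=A B C D
Mark H: refs=null A null, marked=A B C D H
Mark G: refs=H G C, marked=A B C D G H
Unmarked (collected): E F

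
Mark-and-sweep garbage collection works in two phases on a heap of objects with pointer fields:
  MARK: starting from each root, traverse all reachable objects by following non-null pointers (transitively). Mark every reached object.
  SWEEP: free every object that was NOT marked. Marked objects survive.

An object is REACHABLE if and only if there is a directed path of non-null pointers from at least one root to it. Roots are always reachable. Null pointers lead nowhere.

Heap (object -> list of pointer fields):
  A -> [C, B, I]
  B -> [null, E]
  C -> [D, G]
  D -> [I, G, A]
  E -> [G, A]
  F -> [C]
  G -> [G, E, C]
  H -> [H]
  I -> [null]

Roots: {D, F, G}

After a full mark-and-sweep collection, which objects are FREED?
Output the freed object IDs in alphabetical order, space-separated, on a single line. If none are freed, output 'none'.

Answer: H

Derivation:
Roots: D F G
Mark D: refs=I G A, marked=D
Mark F: refs=C, marked=D F
Mark G: refs=G E C, marked=D F G
Mark I: refs=null, marked=D F G I
Mark A: refs=C B I, marked=A D F G I
Mark C: refs=D G, marked=A C D F G I
Mark E: refs=G A, marked=A C D E F G I
Mark B: refs=null E, marked=A B C D E F G I
Unmarked (collected): H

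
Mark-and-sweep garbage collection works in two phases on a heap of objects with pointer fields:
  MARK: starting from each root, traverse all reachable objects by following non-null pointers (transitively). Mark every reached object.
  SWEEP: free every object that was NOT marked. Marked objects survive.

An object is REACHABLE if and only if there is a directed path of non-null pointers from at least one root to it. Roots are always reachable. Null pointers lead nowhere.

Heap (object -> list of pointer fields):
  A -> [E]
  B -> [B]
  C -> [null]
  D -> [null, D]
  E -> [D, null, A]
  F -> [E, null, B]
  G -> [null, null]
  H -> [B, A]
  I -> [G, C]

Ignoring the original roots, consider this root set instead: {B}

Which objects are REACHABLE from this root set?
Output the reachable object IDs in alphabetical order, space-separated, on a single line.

Answer: B

Derivation:
Roots: B
Mark B: refs=B, marked=B
Unmarked (collected): A C D E F G H I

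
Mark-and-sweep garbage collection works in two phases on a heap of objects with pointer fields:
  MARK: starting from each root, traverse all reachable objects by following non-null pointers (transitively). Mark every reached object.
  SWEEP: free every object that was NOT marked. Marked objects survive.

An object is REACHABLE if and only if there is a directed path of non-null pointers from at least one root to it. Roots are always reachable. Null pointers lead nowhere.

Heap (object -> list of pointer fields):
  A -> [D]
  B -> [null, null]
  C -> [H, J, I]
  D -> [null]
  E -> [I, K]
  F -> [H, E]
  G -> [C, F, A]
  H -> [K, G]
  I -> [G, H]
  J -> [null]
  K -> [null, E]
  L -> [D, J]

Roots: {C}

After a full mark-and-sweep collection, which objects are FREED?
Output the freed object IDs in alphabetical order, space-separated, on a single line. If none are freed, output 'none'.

Roots: C
Mark C: refs=H J I, marked=C
Mark H: refs=K G, marked=C H
Mark J: refs=null, marked=C H J
Mark I: refs=G H, marked=C H I J
Mark K: refs=null E, marked=C H I J K
Mark G: refs=C F A, marked=C G H I J K
Mark E: refs=I K, marked=C E G H I J K
Mark F: refs=H E, marked=C E F G H I J K
Mark A: refs=D, marked=A C E F G H I J K
Mark D: refs=null, marked=A C D E F G H I J K
Unmarked (collected): B L

Answer: B L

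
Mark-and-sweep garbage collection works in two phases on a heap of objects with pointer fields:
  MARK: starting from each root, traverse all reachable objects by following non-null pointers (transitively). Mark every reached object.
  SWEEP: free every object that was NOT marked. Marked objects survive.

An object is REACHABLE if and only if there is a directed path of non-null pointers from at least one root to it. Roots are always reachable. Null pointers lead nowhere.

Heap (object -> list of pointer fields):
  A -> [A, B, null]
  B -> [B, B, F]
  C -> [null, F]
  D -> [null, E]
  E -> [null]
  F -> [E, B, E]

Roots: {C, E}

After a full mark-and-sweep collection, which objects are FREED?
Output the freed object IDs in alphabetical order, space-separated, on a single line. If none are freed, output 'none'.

Roots: C E
Mark C: refs=null F, marked=C
Mark E: refs=null, marked=C E
Mark F: refs=E B E, marked=C E F
Mark B: refs=B B F, marked=B C E F
Unmarked (collected): A D

Answer: A D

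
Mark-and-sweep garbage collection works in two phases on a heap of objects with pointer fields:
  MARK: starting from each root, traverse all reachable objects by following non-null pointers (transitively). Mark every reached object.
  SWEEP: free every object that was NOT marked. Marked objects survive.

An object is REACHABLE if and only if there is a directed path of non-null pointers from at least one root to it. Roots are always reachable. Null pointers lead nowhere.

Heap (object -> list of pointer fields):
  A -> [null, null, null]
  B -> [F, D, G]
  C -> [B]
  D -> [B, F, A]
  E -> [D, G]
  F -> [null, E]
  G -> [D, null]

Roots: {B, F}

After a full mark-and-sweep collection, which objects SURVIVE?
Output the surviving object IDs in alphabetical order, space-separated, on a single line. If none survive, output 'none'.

Roots: B F
Mark B: refs=F D G, marked=B
Mark F: refs=null E, marked=B F
Mark D: refs=B F A, marked=B D F
Mark G: refs=D null, marked=B D F G
Mark E: refs=D G, marked=B D E F G
Mark A: refs=null null null, marked=A B D E F G
Unmarked (collected): C

Answer: A B D E F G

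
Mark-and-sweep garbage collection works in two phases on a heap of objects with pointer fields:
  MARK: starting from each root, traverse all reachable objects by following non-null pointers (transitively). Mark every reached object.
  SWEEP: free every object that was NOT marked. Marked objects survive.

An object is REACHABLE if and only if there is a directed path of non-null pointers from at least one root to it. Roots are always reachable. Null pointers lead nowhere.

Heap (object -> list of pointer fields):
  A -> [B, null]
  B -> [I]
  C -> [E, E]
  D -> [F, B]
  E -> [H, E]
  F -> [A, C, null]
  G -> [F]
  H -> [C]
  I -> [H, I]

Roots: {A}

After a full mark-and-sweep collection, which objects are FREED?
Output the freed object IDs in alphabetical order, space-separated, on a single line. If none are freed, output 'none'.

Answer: D F G

Derivation:
Roots: A
Mark A: refs=B null, marked=A
Mark B: refs=I, marked=A B
Mark I: refs=H I, marked=A B I
Mark H: refs=C, marked=A B H I
Mark C: refs=E E, marked=A B C H I
Mark E: refs=H E, marked=A B C E H I
Unmarked (collected): D F G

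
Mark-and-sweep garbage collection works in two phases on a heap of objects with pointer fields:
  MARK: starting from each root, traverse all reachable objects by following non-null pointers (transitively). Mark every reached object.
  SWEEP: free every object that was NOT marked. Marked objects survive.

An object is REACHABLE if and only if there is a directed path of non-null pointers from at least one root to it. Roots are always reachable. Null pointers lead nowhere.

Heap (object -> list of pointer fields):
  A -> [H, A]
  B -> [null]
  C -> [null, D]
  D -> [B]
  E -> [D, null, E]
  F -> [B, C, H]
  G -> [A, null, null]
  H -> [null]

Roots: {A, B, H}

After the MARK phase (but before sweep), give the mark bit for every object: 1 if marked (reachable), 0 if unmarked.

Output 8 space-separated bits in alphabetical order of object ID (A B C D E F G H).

Roots: A B H
Mark A: refs=H A, marked=A
Mark B: refs=null, marked=A B
Mark H: refs=null, marked=A B H
Unmarked (collected): C D E F G

Answer: 1 1 0 0 0 0 0 1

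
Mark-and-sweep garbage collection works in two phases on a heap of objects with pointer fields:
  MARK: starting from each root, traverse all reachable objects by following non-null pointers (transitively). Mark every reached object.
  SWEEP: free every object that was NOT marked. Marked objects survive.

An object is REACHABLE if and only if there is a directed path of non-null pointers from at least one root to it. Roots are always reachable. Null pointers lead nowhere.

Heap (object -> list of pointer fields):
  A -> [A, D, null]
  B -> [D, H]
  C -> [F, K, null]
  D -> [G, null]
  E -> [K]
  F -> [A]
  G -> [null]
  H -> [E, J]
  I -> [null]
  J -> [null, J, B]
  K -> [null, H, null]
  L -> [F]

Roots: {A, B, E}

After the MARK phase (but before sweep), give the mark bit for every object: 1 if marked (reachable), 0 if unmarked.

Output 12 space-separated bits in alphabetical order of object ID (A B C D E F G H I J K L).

Roots: A B E
Mark A: refs=A D null, marked=A
Mark B: refs=D H, marked=A B
Mark E: refs=K, marked=A B E
Mark D: refs=G null, marked=A B D E
Mark H: refs=E J, marked=A B D E H
Mark K: refs=null H null, marked=A B D E H K
Mark G: refs=null, marked=A B D E G H K
Mark J: refs=null J B, marked=A B D E G H J K
Unmarked (collected): C F I L

Answer: 1 1 0 1 1 0 1 1 0 1 1 0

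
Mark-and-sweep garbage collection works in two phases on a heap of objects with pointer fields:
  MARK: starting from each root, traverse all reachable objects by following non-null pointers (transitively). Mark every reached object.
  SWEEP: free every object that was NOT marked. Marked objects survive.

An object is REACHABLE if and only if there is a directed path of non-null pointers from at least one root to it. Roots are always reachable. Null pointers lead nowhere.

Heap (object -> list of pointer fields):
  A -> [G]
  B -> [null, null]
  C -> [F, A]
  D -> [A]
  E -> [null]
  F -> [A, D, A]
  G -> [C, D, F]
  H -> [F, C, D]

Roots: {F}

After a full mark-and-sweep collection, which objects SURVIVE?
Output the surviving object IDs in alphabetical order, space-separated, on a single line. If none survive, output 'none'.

Answer: A C D F G

Derivation:
Roots: F
Mark F: refs=A D A, marked=F
Mark A: refs=G, marked=A F
Mark D: refs=A, marked=A D F
Mark G: refs=C D F, marked=A D F G
Mark C: refs=F A, marked=A C D F G
Unmarked (collected): B E H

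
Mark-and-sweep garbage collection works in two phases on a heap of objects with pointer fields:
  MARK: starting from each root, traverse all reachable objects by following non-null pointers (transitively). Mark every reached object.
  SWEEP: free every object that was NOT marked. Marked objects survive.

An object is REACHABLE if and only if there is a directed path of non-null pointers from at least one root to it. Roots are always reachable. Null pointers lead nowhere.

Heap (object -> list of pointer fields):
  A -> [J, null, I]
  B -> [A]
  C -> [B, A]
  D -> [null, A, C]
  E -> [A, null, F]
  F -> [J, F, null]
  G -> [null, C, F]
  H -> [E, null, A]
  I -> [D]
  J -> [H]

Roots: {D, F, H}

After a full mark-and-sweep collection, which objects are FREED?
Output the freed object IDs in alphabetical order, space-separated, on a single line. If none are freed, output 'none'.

Roots: D F H
Mark D: refs=null A C, marked=D
Mark F: refs=J F null, marked=D F
Mark H: refs=E null A, marked=D F H
Mark A: refs=J null I, marked=A D F H
Mark C: refs=B A, marked=A C D F H
Mark J: refs=H, marked=A C D F H J
Mark E: refs=A null F, marked=A C D E F H J
Mark I: refs=D, marked=A C D E F H I J
Mark B: refs=A, marked=A B C D E F H I J
Unmarked (collected): G

Answer: G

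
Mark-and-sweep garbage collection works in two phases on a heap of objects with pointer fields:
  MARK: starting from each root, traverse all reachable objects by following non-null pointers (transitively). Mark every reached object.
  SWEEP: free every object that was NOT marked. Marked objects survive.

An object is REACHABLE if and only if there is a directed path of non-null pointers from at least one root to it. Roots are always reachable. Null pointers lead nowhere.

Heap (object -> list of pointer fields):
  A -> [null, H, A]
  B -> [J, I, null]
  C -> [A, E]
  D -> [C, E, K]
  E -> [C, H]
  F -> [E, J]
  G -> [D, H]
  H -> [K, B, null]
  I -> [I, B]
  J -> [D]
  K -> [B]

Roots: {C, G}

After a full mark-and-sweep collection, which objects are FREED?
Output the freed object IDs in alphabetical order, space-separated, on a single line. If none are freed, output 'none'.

Roots: C G
Mark C: refs=A E, marked=C
Mark G: refs=D H, marked=C G
Mark A: refs=null H A, marked=A C G
Mark E: refs=C H, marked=A C E G
Mark D: refs=C E K, marked=A C D E G
Mark H: refs=K B null, marked=A C D E G H
Mark K: refs=B, marked=A C D E G H K
Mark B: refs=J I null, marked=A B C D E G H K
Mark J: refs=D, marked=A B C D E G H J K
Mark I: refs=I B, marked=A B C D E G H I J K
Unmarked (collected): F

Answer: F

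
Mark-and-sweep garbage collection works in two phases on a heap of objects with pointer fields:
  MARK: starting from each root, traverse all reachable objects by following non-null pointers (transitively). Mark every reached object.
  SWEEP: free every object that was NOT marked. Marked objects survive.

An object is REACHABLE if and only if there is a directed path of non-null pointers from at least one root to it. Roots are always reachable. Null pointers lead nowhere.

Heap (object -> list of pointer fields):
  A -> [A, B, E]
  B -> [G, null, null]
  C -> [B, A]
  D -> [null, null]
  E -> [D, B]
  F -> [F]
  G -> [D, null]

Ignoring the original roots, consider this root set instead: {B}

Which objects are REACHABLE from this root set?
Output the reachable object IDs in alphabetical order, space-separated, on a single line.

Roots: B
Mark B: refs=G null null, marked=B
Mark G: refs=D null, marked=B G
Mark D: refs=null null, marked=B D G
Unmarked (collected): A C E F

Answer: B D G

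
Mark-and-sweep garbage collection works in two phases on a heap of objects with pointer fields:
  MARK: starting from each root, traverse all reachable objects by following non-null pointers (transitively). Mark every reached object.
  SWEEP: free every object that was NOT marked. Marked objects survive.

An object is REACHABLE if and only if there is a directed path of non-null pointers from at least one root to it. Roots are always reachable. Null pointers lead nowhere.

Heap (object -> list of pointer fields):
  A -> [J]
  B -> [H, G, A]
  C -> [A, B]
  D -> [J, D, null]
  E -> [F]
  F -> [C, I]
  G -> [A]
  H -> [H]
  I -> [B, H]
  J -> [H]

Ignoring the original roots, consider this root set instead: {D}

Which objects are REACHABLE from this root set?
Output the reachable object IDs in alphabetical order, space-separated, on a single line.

Roots: D
Mark D: refs=J D null, marked=D
Mark J: refs=H, marked=D J
Mark H: refs=H, marked=D H J
Unmarked (collected): A B C E F G I

Answer: D H J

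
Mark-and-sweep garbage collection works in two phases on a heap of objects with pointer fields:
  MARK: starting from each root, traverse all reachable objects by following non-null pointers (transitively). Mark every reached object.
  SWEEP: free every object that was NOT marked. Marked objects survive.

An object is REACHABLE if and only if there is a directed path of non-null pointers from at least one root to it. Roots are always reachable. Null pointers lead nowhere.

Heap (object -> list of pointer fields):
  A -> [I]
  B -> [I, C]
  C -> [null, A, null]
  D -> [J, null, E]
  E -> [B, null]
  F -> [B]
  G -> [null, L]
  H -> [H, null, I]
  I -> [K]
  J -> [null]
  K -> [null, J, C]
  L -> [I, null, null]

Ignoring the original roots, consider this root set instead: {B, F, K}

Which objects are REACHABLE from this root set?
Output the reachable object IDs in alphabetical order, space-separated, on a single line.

Answer: A B C F I J K

Derivation:
Roots: B F K
Mark B: refs=I C, marked=B
Mark F: refs=B, marked=B F
Mark K: refs=null J C, marked=B F K
Mark I: refs=K, marked=B F I K
Mark C: refs=null A null, marked=B C F I K
Mark J: refs=null, marked=B C F I J K
Mark A: refs=I, marked=A B C F I J K
Unmarked (collected): D E G H L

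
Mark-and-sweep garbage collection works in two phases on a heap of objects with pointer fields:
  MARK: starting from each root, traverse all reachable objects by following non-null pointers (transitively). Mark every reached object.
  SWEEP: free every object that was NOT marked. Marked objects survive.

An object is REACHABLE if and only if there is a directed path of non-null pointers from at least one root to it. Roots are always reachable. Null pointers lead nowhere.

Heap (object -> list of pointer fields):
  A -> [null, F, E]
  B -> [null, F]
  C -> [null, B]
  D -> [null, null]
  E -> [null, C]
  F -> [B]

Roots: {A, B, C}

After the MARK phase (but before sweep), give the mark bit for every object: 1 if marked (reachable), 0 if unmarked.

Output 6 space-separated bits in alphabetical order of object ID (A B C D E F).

Answer: 1 1 1 0 1 1

Derivation:
Roots: A B C
Mark A: refs=null F E, marked=A
Mark B: refs=null F, marked=A B
Mark C: refs=null B, marked=A B C
Mark F: refs=B, marked=A B C F
Mark E: refs=null C, marked=A B C E F
Unmarked (collected): D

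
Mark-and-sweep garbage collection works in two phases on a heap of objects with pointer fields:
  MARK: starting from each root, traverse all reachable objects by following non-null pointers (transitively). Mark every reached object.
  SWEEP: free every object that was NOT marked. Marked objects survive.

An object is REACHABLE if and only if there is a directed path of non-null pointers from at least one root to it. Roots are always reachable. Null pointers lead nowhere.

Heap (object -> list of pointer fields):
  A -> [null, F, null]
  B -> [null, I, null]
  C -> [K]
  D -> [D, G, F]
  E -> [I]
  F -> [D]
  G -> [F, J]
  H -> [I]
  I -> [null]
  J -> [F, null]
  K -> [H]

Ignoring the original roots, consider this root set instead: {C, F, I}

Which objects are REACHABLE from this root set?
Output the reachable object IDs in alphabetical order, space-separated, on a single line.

Answer: C D F G H I J K

Derivation:
Roots: C F I
Mark C: refs=K, marked=C
Mark F: refs=D, marked=C F
Mark I: refs=null, marked=C F I
Mark K: refs=H, marked=C F I K
Mark D: refs=D G F, marked=C D F I K
Mark H: refs=I, marked=C D F H I K
Mark G: refs=F J, marked=C D F G H I K
Mark J: refs=F null, marked=C D F G H I J K
Unmarked (collected): A B E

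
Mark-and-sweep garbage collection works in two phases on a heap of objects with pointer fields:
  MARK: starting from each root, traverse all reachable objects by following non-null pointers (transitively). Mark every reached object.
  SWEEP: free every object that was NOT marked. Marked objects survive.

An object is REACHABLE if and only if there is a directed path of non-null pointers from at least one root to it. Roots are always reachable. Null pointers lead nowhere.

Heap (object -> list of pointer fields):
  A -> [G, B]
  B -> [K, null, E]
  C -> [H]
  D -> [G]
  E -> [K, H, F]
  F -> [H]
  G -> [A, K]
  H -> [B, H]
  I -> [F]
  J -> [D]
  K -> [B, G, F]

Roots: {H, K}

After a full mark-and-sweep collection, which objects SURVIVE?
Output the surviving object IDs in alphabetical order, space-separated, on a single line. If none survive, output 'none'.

Answer: A B E F G H K

Derivation:
Roots: H K
Mark H: refs=B H, marked=H
Mark K: refs=B G F, marked=H K
Mark B: refs=K null E, marked=B H K
Mark G: refs=A K, marked=B G H K
Mark F: refs=H, marked=B F G H K
Mark E: refs=K H F, marked=B E F G H K
Mark A: refs=G B, marked=A B E F G H K
Unmarked (collected): C D I J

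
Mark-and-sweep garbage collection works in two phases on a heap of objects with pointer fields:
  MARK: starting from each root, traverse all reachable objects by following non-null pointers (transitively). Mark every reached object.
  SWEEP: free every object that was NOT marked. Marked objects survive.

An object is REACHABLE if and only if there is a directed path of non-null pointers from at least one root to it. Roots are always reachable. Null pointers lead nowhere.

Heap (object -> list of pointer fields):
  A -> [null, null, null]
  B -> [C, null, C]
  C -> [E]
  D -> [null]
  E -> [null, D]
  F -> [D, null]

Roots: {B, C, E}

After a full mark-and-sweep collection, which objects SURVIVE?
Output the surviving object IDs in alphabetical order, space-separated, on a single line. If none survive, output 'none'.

Roots: B C E
Mark B: refs=C null C, marked=B
Mark C: refs=E, marked=B C
Mark E: refs=null D, marked=B C E
Mark D: refs=null, marked=B C D E
Unmarked (collected): A F

Answer: B C D E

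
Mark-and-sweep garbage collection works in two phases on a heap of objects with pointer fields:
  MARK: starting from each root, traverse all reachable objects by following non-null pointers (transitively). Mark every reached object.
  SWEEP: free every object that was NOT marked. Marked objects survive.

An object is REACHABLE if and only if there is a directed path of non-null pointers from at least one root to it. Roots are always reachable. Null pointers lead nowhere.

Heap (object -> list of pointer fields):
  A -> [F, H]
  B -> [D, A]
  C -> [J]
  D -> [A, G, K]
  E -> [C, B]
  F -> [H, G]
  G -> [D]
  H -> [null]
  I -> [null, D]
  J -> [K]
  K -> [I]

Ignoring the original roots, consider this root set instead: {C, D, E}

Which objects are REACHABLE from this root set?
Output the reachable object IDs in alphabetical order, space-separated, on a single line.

Answer: A B C D E F G H I J K

Derivation:
Roots: C D E
Mark C: refs=J, marked=C
Mark D: refs=A G K, marked=C D
Mark E: refs=C B, marked=C D E
Mark J: refs=K, marked=C D E J
Mark A: refs=F H, marked=A C D E J
Mark G: refs=D, marked=A C D E G J
Mark K: refs=I, marked=A C D E G J K
Mark B: refs=D A, marked=A B C D E G J K
Mark F: refs=H G, marked=A B C D E F G J K
Mark H: refs=null, marked=A B C D E F G H J K
Mark I: refs=null D, marked=A B C D E F G H I J K
Unmarked (collected): (none)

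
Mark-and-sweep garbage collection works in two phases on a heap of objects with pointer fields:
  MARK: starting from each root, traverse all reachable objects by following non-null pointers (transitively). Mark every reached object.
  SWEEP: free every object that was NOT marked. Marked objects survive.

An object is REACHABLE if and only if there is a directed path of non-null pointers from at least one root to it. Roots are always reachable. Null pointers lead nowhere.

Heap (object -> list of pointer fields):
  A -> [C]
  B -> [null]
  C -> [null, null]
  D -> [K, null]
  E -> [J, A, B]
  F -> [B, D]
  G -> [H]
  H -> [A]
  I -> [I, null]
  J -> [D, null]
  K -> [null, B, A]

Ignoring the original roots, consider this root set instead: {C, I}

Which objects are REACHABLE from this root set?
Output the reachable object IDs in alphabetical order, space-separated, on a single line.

Answer: C I

Derivation:
Roots: C I
Mark C: refs=null null, marked=C
Mark I: refs=I null, marked=C I
Unmarked (collected): A B D E F G H J K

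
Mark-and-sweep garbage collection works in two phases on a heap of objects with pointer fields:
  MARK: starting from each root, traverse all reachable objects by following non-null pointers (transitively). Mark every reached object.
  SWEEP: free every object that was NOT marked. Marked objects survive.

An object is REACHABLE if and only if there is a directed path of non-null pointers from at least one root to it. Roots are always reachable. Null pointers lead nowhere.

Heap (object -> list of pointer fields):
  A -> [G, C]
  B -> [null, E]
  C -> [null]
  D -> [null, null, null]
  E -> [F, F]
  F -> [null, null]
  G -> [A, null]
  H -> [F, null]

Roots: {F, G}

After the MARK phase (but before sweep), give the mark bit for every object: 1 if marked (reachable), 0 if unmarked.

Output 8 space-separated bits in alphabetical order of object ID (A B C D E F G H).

Answer: 1 0 1 0 0 1 1 0

Derivation:
Roots: F G
Mark F: refs=null null, marked=F
Mark G: refs=A null, marked=F G
Mark A: refs=G C, marked=A F G
Mark C: refs=null, marked=A C F G
Unmarked (collected): B D E H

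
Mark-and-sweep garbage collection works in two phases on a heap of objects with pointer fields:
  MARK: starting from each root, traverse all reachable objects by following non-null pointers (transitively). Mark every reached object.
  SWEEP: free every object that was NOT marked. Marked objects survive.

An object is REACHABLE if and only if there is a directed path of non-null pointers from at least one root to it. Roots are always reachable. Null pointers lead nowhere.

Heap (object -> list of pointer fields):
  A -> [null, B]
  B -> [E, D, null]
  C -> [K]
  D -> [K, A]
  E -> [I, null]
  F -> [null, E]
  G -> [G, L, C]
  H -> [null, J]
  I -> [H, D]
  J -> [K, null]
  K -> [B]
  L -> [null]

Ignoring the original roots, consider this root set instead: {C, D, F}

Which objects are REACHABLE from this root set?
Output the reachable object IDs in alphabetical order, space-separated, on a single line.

Roots: C D F
Mark C: refs=K, marked=C
Mark D: refs=K A, marked=C D
Mark F: refs=null E, marked=C D F
Mark K: refs=B, marked=C D F K
Mark A: refs=null B, marked=A C D F K
Mark E: refs=I null, marked=A C D E F K
Mark B: refs=E D null, marked=A B C D E F K
Mark I: refs=H D, marked=A B C D E F I K
Mark H: refs=null J, marked=A B C D E F H I K
Mark J: refs=K null, marked=A B C D E F H I J K
Unmarked (collected): G L

Answer: A B C D E F H I J K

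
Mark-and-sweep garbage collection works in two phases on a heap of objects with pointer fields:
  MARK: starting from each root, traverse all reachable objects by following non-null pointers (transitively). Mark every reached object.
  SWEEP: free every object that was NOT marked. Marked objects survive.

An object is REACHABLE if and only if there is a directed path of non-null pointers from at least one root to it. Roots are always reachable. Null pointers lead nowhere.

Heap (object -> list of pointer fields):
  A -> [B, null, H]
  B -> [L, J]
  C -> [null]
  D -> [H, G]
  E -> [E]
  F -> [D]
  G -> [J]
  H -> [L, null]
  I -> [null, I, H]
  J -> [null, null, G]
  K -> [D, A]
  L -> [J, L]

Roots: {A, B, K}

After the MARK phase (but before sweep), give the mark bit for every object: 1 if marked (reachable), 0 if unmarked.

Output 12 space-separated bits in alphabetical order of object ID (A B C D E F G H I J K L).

Roots: A B K
Mark A: refs=B null H, marked=A
Mark B: refs=L J, marked=A B
Mark K: refs=D A, marked=A B K
Mark H: refs=L null, marked=A B H K
Mark L: refs=J L, marked=A B H K L
Mark J: refs=null null G, marked=A B H J K L
Mark D: refs=H G, marked=A B D H J K L
Mark G: refs=J, marked=A B D G H J K L
Unmarked (collected): C E F I

Answer: 1 1 0 1 0 0 1 1 0 1 1 1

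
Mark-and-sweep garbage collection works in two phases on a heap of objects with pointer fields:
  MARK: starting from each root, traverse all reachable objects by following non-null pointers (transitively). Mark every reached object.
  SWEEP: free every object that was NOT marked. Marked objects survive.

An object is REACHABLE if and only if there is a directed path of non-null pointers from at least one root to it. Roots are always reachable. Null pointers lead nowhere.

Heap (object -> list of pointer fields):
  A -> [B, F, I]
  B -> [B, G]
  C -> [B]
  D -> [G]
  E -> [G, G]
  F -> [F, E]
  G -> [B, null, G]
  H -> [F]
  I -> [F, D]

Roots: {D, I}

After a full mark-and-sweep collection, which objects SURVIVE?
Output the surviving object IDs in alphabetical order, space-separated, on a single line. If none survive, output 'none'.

Roots: D I
Mark D: refs=G, marked=D
Mark I: refs=F D, marked=D I
Mark G: refs=B null G, marked=D G I
Mark F: refs=F E, marked=D F G I
Mark B: refs=B G, marked=B D F G I
Mark E: refs=G G, marked=B D E F G I
Unmarked (collected): A C H

Answer: B D E F G I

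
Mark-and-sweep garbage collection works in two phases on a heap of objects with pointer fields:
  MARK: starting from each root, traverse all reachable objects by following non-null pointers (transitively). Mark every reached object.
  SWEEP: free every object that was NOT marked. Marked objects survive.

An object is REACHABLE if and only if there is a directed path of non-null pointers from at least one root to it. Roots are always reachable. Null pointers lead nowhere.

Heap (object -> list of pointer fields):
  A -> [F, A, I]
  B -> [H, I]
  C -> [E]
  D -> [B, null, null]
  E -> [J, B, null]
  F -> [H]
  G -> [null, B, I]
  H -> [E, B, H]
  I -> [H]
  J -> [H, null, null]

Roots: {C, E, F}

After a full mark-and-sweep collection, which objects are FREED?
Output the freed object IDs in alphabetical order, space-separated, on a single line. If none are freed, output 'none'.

Answer: A D G

Derivation:
Roots: C E F
Mark C: refs=E, marked=C
Mark E: refs=J B null, marked=C E
Mark F: refs=H, marked=C E F
Mark J: refs=H null null, marked=C E F J
Mark B: refs=H I, marked=B C E F J
Mark H: refs=E B H, marked=B C E F H J
Mark I: refs=H, marked=B C E F H I J
Unmarked (collected): A D G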